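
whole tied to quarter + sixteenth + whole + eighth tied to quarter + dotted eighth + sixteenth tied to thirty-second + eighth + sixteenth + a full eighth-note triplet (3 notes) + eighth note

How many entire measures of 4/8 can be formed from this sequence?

One bar of 4/8 = 16 thirty-second notes.
Each duration in thirty-second notes: whole tied to quarter (whole + quarter) = 40; sixteenth = 2; whole = 32; eighth tied to quarter (eighth + quarter) = 12; dotted eighth = 6; sixteenth tied to thirty-second (sixteenth + thirty-second) = 3; eighth = 4; sixteenth = 2; a full eighth-note triplet (3 notes) (three triplet eighths span one quarter) = 8; eighth note = 4.
Altogether 40 + 2 + 32 + 12 + 6 + 3 + 4 + 2 + 8 + 4 = 113.
113 ÷ 16 = 7 complete bars with 1 left over.

7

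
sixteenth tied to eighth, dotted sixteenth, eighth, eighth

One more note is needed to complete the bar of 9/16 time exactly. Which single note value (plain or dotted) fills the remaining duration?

thirty-second note

The bar of 9/16 = 18 thirty-second notes.
Each duration in thirty-second notes: sixteenth tied to eighth (sixteenth + eighth) = 6; dotted sixteenth = 3; eighth = 4; eighth = 4.
Total: 6 + 3 + 4 + 4 = 17.
Remaining: 18 − 17 = 1 thirty-second note, which is a thirty-second note.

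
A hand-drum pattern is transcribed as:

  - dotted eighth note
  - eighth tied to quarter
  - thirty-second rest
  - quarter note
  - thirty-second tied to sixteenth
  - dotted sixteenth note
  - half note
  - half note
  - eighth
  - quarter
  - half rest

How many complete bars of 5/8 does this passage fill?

4

One bar of 5/8 = 20 thirty-second notes.
In thirty-second notes: dotted eighth note = 6; eighth tied to quarter (eighth + quarter) = 12; thirty-second rest = 1; quarter note = 8; thirty-second tied to sixteenth (thirty-second + sixteenth) = 3; dotted sixteenth note = 3; half note = 16; half note = 16; eighth = 4; quarter = 8; half rest = 16.
Sum: 6 + 12 + 1 + 8 + 3 + 3 + 16 + 16 + 4 + 8 + 16 = 93.
93 ÷ 20 = 4 complete bars with 13 left over.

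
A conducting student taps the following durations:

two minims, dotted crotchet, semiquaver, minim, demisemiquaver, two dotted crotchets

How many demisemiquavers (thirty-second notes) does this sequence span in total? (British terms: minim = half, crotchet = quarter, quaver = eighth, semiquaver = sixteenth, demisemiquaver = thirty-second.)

87

Convert each value to thirty-second notes: minim = 16; minim = 16; dotted crotchet = 12; semiquaver = 2; minim = 16; demisemiquaver = 1; dotted crotchet = 12; dotted crotchet = 12.
Altogether 16 + 16 + 12 + 2 + 16 + 1 + 12 + 12 = 87 thirty-second notes.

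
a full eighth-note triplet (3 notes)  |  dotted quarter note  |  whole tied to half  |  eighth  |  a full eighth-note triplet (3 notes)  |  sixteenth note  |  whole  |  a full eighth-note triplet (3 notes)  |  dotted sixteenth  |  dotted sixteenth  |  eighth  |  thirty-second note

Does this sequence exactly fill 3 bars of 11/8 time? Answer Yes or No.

No

One bar of 11/8 = 44 thirty-second notes, so 3 bars = 132.
Working in thirty-second notes: a full eighth-note triplet (3 notes) (three triplet eighths span one quarter) = 8; dotted quarter note = 12; whole tied to half (whole + half) = 48; eighth = 4; a full eighth-note triplet (3 notes) (three triplet eighths span one quarter) = 8; sixteenth note = 2; whole = 32; a full eighth-note triplet (3 notes) (three triplet eighths span one quarter) = 8; dotted sixteenth = 3; dotted sixteenth = 3; eighth = 4; thirty-second note = 1.
Total: 8 + 12 + 48 + 4 + 8 + 2 + 32 + 8 + 3 + 3 + 4 + 1 = 133.
133 exceeds 132, so the answer is No.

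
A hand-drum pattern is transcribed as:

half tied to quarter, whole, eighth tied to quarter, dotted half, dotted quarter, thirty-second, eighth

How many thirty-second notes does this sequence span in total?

Working in thirty-second notes: half tied to quarter (half + quarter) = 24; whole = 32; eighth tied to quarter (eighth + quarter) = 12; dotted half = 24; dotted quarter = 12; thirty-second = 1; eighth = 4.
Adding: 24 + 32 + 12 + 24 + 12 + 1 + 4 = 109 thirty-second notes.

109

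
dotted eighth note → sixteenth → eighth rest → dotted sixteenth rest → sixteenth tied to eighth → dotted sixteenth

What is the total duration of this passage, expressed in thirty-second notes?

24

Each duration in thirty-second notes: dotted eighth note = 6; sixteenth = 2; eighth rest = 4; dotted sixteenth rest = 3; sixteenth tied to eighth (sixteenth + eighth) = 6; dotted sixteenth = 3.
Altogether 6 + 2 + 4 + 3 + 6 + 3 = 24 thirty-second notes.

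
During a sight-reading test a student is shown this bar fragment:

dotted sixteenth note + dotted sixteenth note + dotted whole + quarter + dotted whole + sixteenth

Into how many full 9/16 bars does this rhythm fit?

6

One bar of 9/16 = 18 thirty-second notes.
Convert each value to thirty-second notes: dotted sixteenth note = 3; dotted sixteenth note = 3; dotted whole = 48; quarter = 8; dotted whole = 48; sixteenth = 2.
Total: 3 + 3 + 48 + 8 + 48 + 2 = 112.
112 ÷ 18 = 6 complete bars with 4 left over.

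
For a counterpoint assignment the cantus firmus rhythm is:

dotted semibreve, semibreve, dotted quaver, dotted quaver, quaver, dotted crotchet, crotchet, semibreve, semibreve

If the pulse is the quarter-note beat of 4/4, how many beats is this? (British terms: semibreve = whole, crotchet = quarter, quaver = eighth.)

One quarter-note beat = 4 sixteenth notes.
Working in sixteenth notes: dotted semibreve = 24; semibreve = 16; dotted quaver = 3; dotted quaver = 3; quaver = 2; dotted crotchet = 6; crotchet = 4; semibreve = 16; semibreve = 16.
Altogether 24 + 16 + 3 + 3 + 2 + 6 + 4 + 16 + 16 = 90.
90 ÷ 4 = 22.5 beats.

22.5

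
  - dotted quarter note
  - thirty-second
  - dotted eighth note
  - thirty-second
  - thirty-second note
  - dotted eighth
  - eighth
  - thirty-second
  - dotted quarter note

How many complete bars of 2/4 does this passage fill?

2

One bar of 2/4 = 16 thirty-second notes.
Express everything in thirty-second notes: dotted quarter note = 12; thirty-second = 1; dotted eighth note = 6; thirty-second = 1; thirty-second note = 1; dotted eighth = 6; eighth = 4; thirty-second = 1; dotted quarter note = 12.
Altogether 12 + 1 + 6 + 1 + 1 + 6 + 4 + 1 + 12 = 44.
44 ÷ 16 = 2 complete bars with 12 left over.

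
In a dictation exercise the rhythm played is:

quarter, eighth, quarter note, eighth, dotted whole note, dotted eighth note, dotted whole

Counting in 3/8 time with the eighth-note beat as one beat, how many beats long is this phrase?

31.5

One eighth-note beat = 2 sixteenth notes.
Each duration in sixteenth notes: quarter = 4; eighth = 2; quarter note = 4; eighth = 2; dotted whole note = 24; dotted eighth note = 3; dotted whole = 24.
Altogether 4 + 2 + 4 + 2 + 24 + 3 + 24 = 63.
63 ÷ 2 = 31.5 beats.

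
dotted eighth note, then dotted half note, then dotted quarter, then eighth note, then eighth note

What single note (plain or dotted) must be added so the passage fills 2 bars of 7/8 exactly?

2 bars of 7/8 = 28 sixteenth notes.
In sixteenth notes: dotted eighth note = 3; dotted half note = 12; dotted quarter = 6; eighth note = 2; eighth note = 2.
Sum: 3 + 12 + 6 + 2 + 2 = 25.
Remaining: 28 − 25 = 3 sixteenth notes, which is a dotted eighth note.

dotted eighth note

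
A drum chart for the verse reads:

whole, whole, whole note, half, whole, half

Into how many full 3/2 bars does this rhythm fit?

3

One bar of 3/2 = 3 half notes.
Express everything in half notes: whole = 2; whole = 2; whole note = 2; half = 1; whole = 2; half = 1.
Adding: 2 + 2 + 2 + 1 + 2 + 1 = 10.
10 ÷ 3 = 3 complete bars with 1 left over.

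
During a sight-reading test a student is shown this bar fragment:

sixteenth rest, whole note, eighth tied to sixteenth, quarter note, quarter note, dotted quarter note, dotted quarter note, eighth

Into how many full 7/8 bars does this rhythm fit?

One bar of 7/8 = 14 sixteenth notes.
Working in sixteenth notes: sixteenth rest = 1; whole note = 16; eighth tied to sixteenth (eighth + sixteenth) = 3; quarter note = 4; quarter note = 4; dotted quarter note = 6; dotted quarter note = 6; eighth = 2.
Altogether 1 + 16 + 3 + 4 + 4 + 6 + 6 + 2 = 42.
42 ÷ 14 = 3 complete bars with 0 left over.

3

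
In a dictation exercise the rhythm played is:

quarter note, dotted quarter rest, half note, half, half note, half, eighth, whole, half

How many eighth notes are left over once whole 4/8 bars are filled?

2

One bar of 4/8 = 4 eighth notes.
Express everything in eighth notes: quarter note = 2; dotted quarter rest = 3; half note = 4; half = 4; half note = 4; half = 4; eighth = 1; whole = 8; half = 4.
Altogether 2 + 3 + 4 + 4 + 4 + 4 + 1 + 8 + 4 = 34.
34 ÷ 4 = 8 complete bars with 2 eighth notes remaining.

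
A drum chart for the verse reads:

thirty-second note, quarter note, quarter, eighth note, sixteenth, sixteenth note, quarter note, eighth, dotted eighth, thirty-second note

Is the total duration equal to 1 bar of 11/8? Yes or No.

One bar of 11/8 = 44 thirty-second notes.
Convert each value to thirty-second notes: thirty-second note = 1; quarter note = 8; quarter = 8; eighth note = 4; sixteenth = 2; sixteenth note = 2; quarter note = 8; eighth = 4; dotted eighth = 6; thirty-second note = 1.
Adding: 1 + 8 + 8 + 4 + 2 + 2 + 8 + 4 + 6 + 1 = 44.
44 equals 44, so the answer is Yes.

Yes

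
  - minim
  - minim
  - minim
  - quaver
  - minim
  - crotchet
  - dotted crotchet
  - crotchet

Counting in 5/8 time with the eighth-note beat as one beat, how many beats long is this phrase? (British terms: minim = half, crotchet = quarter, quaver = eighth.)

24

One eighth-note beat = 2 sixteenth notes.
Working in sixteenth notes: minim = 8; minim = 8; minim = 8; quaver = 2; minim = 8; crotchet = 4; dotted crotchet = 6; crotchet = 4.
Altogether 8 + 8 + 8 + 2 + 8 + 4 + 6 + 4 = 48.
48 ÷ 2 = 24 beats.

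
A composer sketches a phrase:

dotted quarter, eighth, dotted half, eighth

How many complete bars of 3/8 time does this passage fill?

One bar of 3/8 = 3 eighth notes.
Working in eighth notes: dotted quarter = 3; eighth = 1; dotted half = 6; eighth = 1.
Adding: 3 + 1 + 6 + 1 = 11.
11 ÷ 3 = 3 complete bars with 2 left over.

3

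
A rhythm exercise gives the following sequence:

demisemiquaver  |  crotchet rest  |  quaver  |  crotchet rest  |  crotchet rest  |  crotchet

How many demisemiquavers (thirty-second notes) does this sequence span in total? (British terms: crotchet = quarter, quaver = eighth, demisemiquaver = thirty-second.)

37

In thirty-second notes: demisemiquaver = 1; crotchet rest = 8; quaver = 4; crotchet rest = 8; crotchet rest = 8; crotchet = 8.
Adding: 1 + 8 + 4 + 8 + 8 + 8 = 37 thirty-second notes.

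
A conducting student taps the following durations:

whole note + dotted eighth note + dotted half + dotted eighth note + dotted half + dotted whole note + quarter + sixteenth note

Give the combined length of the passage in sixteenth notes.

Working in sixteenth notes: whole note = 16; dotted eighth note = 3; dotted half = 12; dotted eighth note = 3; dotted half = 12; dotted whole note = 24; quarter = 4; sixteenth note = 1.
Altogether 16 + 3 + 12 + 3 + 12 + 24 + 4 + 1 = 75 sixteenth notes.

75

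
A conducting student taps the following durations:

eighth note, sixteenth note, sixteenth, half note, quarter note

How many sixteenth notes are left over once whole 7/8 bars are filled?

One bar of 7/8 = 14 sixteenth notes.
Each duration in sixteenth notes: eighth note = 2; sixteenth note = 1; sixteenth = 1; half note = 8; quarter note = 4.
Altogether 2 + 1 + 1 + 8 + 4 = 16.
16 ÷ 14 = 1 complete bar with 2 sixteenth notes remaining.

2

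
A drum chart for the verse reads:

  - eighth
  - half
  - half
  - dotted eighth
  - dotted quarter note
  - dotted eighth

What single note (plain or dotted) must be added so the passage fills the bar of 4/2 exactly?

The bar of 4/2 = 32 sixteenth notes.
In sixteenth notes: eighth = 2; half = 8; half = 8; dotted eighth = 3; dotted quarter note = 6; dotted eighth = 3.
Altogether 2 + 8 + 8 + 3 + 6 + 3 = 30.
Remaining: 32 − 30 = 2 sixteenth notes, which is a eighth note.

eighth note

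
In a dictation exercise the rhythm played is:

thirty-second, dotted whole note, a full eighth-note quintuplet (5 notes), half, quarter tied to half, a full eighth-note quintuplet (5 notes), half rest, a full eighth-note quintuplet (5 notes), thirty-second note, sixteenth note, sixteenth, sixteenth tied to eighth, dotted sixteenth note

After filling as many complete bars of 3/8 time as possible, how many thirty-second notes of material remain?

11

One bar of 3/8 = 12 thirty-second notes.
Each duration in thirty-second notes: thirty-second = 1; dotted whole note = 48; a full eighth-note quintuplet (5 notes) (five quintuplet eighths span one half) = 16; half = 16; quarter tied to half (quarter + half) = 24; a full eighth-note quintuplet (5 notes) (five quintuplet eighths span one half) = 16; half rest = 16; a full eighth-note quintuplet (5 notes) (five quintuplet eighths span one half) = 16; thirty-second note = 1; sixteenth note = 2; sixteenth = 2; sixteenth tied to eighth (sixteenth + eighth) = 6; dotted sixteenth note = 3.
Total: 1 + 48 + 16 + 16 + 24 + 16 + 16 + 16 + 1 + 2 + 2 + 6 + 3 = 167.
167 ÷ 12 = 13 complete bars with 11 thirty-second notes remaining.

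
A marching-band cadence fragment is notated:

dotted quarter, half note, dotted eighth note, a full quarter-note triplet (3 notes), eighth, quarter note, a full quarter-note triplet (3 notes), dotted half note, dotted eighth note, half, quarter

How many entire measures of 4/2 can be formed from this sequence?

2

One bar of 4/2 = 32 sixteenth notes.
Express everything in sixteenth notes: dotted quarter = 6; half note = 8; dotted eighth note = 3; a full quarter-note triplet (3 notes) (three triplet quarters span one half) = 8; eighth = 2; quarter note = 4; a full quarter-note triplet (3 notes) (three triplet quarters span one half) = 8; dotted half note = 12; dotted eighth note = 3; half = 8; quarter = 4.
Sum: 6 + 8 + 3 + 8 + 2 + 4 + 8 + 12 + 3 + 8 + 4 = 66.
66 ÷ 32 = 2 complete bars with 2 left over.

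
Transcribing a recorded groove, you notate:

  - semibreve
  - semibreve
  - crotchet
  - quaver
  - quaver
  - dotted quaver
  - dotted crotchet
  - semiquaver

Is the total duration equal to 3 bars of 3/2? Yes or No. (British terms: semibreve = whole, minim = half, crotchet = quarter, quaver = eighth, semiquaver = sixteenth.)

No

One bar of 3/2 = 24 sixteenth notes, so 3 bars = 72.
Express everything in sixteenth notes: semibreve = 16; semibreve = 16; crotchet = 4; quaver = 2; quaver = 2; dotted quaver = 3; dotted crotchet = 6; semiquaver = 1.
Adding: 16 + 16 + 4 + 2 + 2 + 3 + 6 + 1 = 50.
50 falls short of 72, so the answer is No.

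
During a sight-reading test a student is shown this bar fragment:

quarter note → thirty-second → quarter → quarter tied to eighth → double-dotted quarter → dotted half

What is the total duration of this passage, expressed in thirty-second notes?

67

Convert each value to thirty-second notes: quarter note = 8; thirty-second = 1; quarter = 8; quarter tied to eighth (quarter + eighth) = 12; double-dotted quarter = 14; dotted half = 24.
Adding: 8 + 1 + 8 + 12 + 14 + 24 = 67 thirty-second notes.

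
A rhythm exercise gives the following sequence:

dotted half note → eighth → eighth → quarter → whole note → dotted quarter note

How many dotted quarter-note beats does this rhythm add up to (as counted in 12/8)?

One dotted quarter-note beat = 3 eighth notes.
Working in eighth notes: dotted half note = 6; eighth = 1; eighth = 1; quarter = 2; whole note = 8; dotted quarter note = 3.
Total: 6 + 1 + 1 + 2 + 8 + 3 = 21.
21 ÷ 3 = 7 beats.

7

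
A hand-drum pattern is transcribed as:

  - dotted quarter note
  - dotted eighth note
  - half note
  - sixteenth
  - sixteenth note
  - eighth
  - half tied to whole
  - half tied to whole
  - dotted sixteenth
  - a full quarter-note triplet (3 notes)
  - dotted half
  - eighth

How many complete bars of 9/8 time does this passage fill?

5

One bar of 9/8 = 36 thirty-second notes.
In thirty-second notes: dotted quarter note = 12; dotted eighth note = 6; half note = 16; sixteenth = 2; sixteenth note = 2; eighth = 4; half tied to whole (half + whole) = 48; half tied to whole (half + whole) = 48; dotted sixteenth = 3; a full quarter-note triplet (3 notes) (three triplet quarters span one half) = 16; dotted half = 24; eighth = 4.
Total: 12 + 6 + 16 + 2 + 2 + 4 + 48 + 48 + 3 + 16 + 24 + 4 = 185.
185 ÷ 36 = 5 complete bars with 5 left over.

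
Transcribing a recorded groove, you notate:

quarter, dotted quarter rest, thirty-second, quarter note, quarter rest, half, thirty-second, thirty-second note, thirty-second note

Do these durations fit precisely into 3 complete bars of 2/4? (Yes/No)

One bar of 2/4 = 16 thirty-second notes, so 3 bars = 48.
Express everything in thirty-second notes: quarter = 8; dotted quarter rest = 12; thirty-second = 1; quarter note = 8; quarter rest = 8; half = 16; thirty-second = 1; thirty-second note = 1; thirty-second note = 1.
Adding: 8 + 12 + 1 + 8 + 8 + 16 + 1 + 1 + 1 = 56.
56 exceeds 48, so the answer is No.

No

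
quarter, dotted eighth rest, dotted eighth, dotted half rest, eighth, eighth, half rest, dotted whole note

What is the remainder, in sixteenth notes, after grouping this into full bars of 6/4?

One bar of 6/4 = 24 sixteenth notes.
In sixteenth notes: quarter = 4; dotted eighth rest = 3; dotted eighth = 3; dotted half rest = 12; eighth = 2; eighth = 2; half rest = 8; dotted whole note = 24.
Total: 4 + 3 + 3 + 12 + 2 + 2 + 8 + 24 = 58.
58 ÷ 24 = 2 complete bars with 10 sixteenth notes remaining.

10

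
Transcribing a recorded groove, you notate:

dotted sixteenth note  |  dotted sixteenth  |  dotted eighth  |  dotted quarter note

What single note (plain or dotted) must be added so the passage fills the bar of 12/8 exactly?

dotted half note

The bar of 12/8 = 48 thirty-second notes.
Express everything in thirty-second notes: dotted sixteenth note = 3; dotted sixteenth = 3; dotted eighth = 6; dotted quarter note = 12.
Total: 3 + 3 + 6 + 12 = 24.
Remaining: 48 − 24 = 24 thirty-second notes, which is a dotted half note.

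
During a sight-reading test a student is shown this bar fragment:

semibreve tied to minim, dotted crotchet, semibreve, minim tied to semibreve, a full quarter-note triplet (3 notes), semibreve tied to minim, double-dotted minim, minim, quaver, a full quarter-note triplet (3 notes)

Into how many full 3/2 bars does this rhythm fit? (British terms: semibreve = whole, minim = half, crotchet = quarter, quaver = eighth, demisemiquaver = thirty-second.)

5

One bar of 3/2 = 12 eighth notes.
Each duration in eighth notes: semibreve tied to minim (semibreve + minim) = 12; dotted crotchet = 3; semibreve = 8; minim tied to semibreve (minim + semibreve) = 12; a full quarter-note triplet (3 notes) (three triplet quarters span one half) = 4; semibreve tied to minim (semibreve + minim) = 12; double-dotted minim = 7; minim = 4; quaver = 1; a full quarter-note triplet (3 notes) (three triplet quarters span one half) = 4.
Adding: 12 + 3 + 8 + 12 + 4 + 12 + 7 + 4 + 1 + 4 = 67.
67 ÷ 12 = 5 complete bars with 7 left over.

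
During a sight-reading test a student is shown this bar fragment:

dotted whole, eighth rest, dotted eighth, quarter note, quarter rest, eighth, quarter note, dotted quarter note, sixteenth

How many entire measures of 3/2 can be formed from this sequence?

2

One bar of 3/2 = 24 sixteenth notes.
Working in sixteenth notes: dotted whole = 24; eighth rest = 2; dotted eighth = 3; quarter note = 4; quarter rest = 4; eighth = 2; quarter note = 4; dotted quarter note = 6; sixteenth = 1.
Total: 24 + 2 + 3 + 4 + 4 + 2 + 4 + 6 + 1 = 50.
50 ÷ 24 = 2 complete bars with 2 left over.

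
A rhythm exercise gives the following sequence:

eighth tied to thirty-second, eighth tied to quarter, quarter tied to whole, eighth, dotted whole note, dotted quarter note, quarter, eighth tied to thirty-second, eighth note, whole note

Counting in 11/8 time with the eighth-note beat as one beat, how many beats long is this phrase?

42.5

One eighth-note beat = 4 thirty-second notes.
Each duration in thirty-second notes: eighth tied to thirty-second (eighth + thirty-second) = 5; eighth tied to quarter (eighth + quarter) = 12; quarter tied to whole (quarter + whole) = 40; eighth = 4; dotted whole note = 48; dotted quarter note = 12; quarter = 8; eighth tied to thirty-second (eighth + thirty-second) = 5; eighth note = 4; whole note = 32.
Altogether 5 + 12 + 40 + 4 + 48 + 12 + 8 + 5 + 4 + 32 = 170.
170 ÷ 4 = 42.5 beats.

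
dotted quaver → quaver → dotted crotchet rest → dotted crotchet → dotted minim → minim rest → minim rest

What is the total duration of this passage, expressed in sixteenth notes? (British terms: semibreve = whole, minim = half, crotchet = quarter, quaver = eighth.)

45

Convert each value to sixteenth notes: dotted quaver = 3; quaver = 2; dotted crotchet rest = 6; dotted crotchet = 6; dotted minim = 12; minim rest = 8; minim rest = 8.
Altogether 3 + 2 + 6 + 6 + 12 + 8 + 8 = 45 sixteenth notes.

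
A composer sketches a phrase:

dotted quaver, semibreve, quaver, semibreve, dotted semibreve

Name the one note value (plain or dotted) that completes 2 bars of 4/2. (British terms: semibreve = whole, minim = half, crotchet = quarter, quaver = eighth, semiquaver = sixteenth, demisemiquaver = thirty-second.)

dotted eighth note

2 bars of 4/2 = 64 sixteenth notes.
In sixteenth notes: dotted quaver = 3; semibreve = 16; quaver = 2; semibreve = 16; dotted semibreve = 24.
Total: 3 + 16 + 2 + 16 + 24 = 61.
Remaining: 64 − 61 = 3 sixteenth notes, which is a dotted eighth note.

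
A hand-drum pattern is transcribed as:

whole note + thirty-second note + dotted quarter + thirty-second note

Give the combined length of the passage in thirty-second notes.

Convert each value to thirty-second notes: whole note = 32; thirty-second note = 1; dotted quarter = 12; thirty-second note = 1.
Total: 32 + 1 + 12 + 1 = 46 thirty-second notes.

46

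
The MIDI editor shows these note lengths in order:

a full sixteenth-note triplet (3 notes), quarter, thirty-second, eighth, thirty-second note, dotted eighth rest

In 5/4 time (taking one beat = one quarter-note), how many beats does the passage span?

3

One quarter-note beat = 8 thirty-second notes.
Convert each value to thirty-second notes: a full sixteenth-note triplet (3 notes) (three triplet sixteenths span one eighth) = 4; quarter = 8; thirty-second = 1; eighth = 4; thirty-second note = 1; dotted eighth rest = 6.
Altogether 4 + 8 + 1 + 4 + 1 + 6 = 24.
24 ÷ 8 = 3 beats.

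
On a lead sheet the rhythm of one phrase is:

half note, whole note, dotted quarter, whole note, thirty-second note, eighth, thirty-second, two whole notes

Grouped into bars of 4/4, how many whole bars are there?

One bar of 4/4 = 32 thirty-second notes.
Each duration in thirty-second notes: half note = 16; whole note = 32; dotted quarter = 12; whole note = 32; thirty-second note = 1; eighth = 4; thirty-second = 1; whole note = 32; whole note = 32.
Adding: 16 + 32 + 12 + 32 + 1 + 4 + 1 + 32 + 32 = 162.
162 ÷ 32 = 5 complete bars with 2 left over.

5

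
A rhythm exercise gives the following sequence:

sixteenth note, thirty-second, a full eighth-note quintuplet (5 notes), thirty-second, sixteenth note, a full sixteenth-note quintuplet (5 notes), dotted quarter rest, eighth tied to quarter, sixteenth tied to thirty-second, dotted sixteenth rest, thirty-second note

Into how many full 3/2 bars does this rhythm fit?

One bar of 3/2 = 48 thirty-second notes.
Each duration in thirty-second notes: sixteenth note = 2; thirty-second = 1; a full eighth-note quintuplet (5 notes) (five quintuplet eighths span one half) = 16; thirty-second = 1; sixteenth note = 2; a full sixteenth-note quintuplet (5 notes) (five quintuplet sixteenths span one quarter) = 8; dotted quarter rest = 12; eighth tied to quarter (eighth + quarter) = 12; sixteenth tied to thirty-second (sixteenth + thirty-second) = 3; dotted sixteenth rest = 3; thirty-second note = 1.
Total: 2 + 1 + 16 + 1 + 2 + 8 + 12 + 12 + 3 + 3 + 1 = 61.
61 ÷ 48 = 1 complete bar with 13 left over.

1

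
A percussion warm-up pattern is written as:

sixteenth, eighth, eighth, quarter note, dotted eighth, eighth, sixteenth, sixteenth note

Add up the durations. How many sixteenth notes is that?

Express everything in sixteenth notes: sixteenth = 1; eighth = 2; eighth = 2; quarter note = 4; dotted eighth = 3; eighth = 2; sixteenth = 1; sixteenth note = 1.
Adding: 1 + 2 + 2 + 4 + 3 + 2 + 1 + 1 = 16 sixteenth notes.

16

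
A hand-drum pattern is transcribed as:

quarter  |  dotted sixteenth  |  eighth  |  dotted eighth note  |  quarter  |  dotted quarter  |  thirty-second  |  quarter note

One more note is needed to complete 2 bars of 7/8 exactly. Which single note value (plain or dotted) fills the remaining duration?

dotted eighth note

2 bars of 7/8 = 56 thirty-second notes.
In thirty-second notes: quarter = 8; dotted sixteenth = 3; eighth = 4; dotted eighth note = 6; quarter = 8; dotted quarter = 12; thirty-second = 1; quarter note = 8.
Total: 8 + 3 + 4 + 6 + 8 + 12 + 1 + 8 = 50.
Remaining: 56 − 50 = 6 thirty-second notes, which is a dotted eighth note.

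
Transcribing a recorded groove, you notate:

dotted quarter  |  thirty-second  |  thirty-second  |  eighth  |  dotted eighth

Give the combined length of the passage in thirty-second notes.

24

Each duration in thirty-second notes: dotted quarter = 12; thirty-second = 1; thirty-second = 1; eighth = 4; dotted eighth = 6.
Adding: 12 + 1 + 1 + 4 + 6 = 24 thirty-second notes.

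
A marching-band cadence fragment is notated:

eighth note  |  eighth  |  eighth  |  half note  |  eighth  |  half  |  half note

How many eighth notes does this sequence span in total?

Each duration in eighth notes: eighth note = 1; eighth = 1; eighth = 1; half note = 4; eighth = 1; half = 4; half note = 4.
Total: 1 + 1 + 1 + 4 + 1 + 4 + 4 = 16 eighth notes.

16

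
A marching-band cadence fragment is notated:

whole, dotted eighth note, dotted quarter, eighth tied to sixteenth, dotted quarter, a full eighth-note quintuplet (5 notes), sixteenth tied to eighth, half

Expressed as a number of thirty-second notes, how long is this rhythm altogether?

106

Convert each value to thirty-second notes: whole = 32; dotted eighth note = 6; dotted quarter = 12; eighth tied to sixteenth (eighth + sixteenth) = 6; dotted quarter = 12; a full eighth-note quintuplet (5 notes) (five quintuplet eighths span one half) = 16; sixteenth tied to eighth (sixteenth + eighth) = 6; half = 16.
Adding: 32 + 6 + 12 + 6 + 12 + 16 + 6 + 16 = 106 thirty-second notes.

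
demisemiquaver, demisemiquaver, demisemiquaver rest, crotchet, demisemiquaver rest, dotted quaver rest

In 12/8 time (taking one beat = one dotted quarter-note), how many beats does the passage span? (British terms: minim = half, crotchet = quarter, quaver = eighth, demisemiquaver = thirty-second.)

1.5

One dotted quarter-note beat = 12 thirty-second notes.
Each duration in thirty-second notes: demisemiquaver = 1; demisemiquaver = 1; demisemiquaver rest = 1; crotchet = 8; demisemiquaver rest = 1; dotted quaver rest = 6.
Sum: 1 + 1 + 1 + 8 + 1 + 6 = 18.
18 ÷ 12 = 1.5 beats.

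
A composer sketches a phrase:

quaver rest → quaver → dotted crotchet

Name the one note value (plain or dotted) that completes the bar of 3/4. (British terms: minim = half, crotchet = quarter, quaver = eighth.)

The bar of 3/4 = 6 eighth notes.
In eighth notes: quaver rest = 1; quaver = 1; dotted crotchet = 3.
Sum: 1 + 1 + 3 = 5.
Remaining: 6 − 5 = 1 eighth note, which is a eighth note.

eighth note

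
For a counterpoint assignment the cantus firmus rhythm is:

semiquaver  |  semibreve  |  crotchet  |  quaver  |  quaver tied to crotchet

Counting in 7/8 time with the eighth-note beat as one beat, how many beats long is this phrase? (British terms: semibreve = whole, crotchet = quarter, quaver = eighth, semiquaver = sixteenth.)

One eighth-note beat = 2 sixteenth notes.
Each duration in sixteenth notes: semiquaver = 1; semibreve = 16; crotchet = 4; quaver = 2; quaver tied to crotchet (quaver + crotchet) = 6.
Sum: 1 + 16 + 4 + 2 + 6 = 29.
29 ÷ 2 = 14.5 beats.

14.5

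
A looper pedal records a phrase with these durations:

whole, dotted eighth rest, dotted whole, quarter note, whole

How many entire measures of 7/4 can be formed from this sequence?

One bar of 7/4 = 28 sixteenth notes.
Each duration in sixteenth notes: whole = 16; dotted eighth rest = 3; dotted whole = 24; quarter note = 4; whole = 16.
Total: 16 + 3 + 24 + 4 + 16 = 63.
63 ÷ 28 = 2 complete bars with 7 left over.

2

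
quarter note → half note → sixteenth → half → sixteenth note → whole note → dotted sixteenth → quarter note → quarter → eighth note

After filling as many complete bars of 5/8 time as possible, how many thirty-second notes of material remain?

One bar of 5/8 = 20 thirty-second notes.
Convert each value to thirty-second notes: quarter note = 8; half note = 16; sixteenth = 2; half = 16; sixteenth note = 2; whole note = 32; dotted sixteenth = 3; quarter note = 8; quarter = 8; eighth note = 4.
Altogether 8 + 16 + 2 + 16 + 2 + 32 + 3 + 8 + 8 + 4 = 99.
99 ÷ 20 = 4 complete bars with 19 thirty-second notes remaining.

19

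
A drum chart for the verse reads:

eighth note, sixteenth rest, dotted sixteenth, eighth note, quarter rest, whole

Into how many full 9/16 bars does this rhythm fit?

2

One bar of 9/16 = 18 thirty-second notes.
In thirty-second notes: eighth note = 4; sixteenth rest = 2; dotted sixteenth = 3; eighth note = 4; quarter rest = 8; whole = 32.
Total: 4 + 2 + 3 + 4 + 8 + 32 = 53.
53 ÷ 18 = 2 complete bars with 17 left over.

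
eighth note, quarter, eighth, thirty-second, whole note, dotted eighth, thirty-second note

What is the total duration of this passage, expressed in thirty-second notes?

Each duration in thirty-second notes: eighth note = 4; quarter = 8; eighth = 4; thirty-second = 1; whole note = 32; dotted eighth = 6; thirty-second note = 1.
Adding: 4 + 8 + 4 + 1 + 32 + 6 + 1 = 56 thirty-second notes.

56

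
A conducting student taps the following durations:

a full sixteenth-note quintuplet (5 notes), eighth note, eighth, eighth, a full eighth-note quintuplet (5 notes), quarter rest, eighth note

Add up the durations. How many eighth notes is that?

Working in eighth notes: a full sixteenth-note quintuplet (5 notes) (five quintuplet sixteenths span one quarter) = 2; eighth note = 1; eighth = 1; eighth = 1; a full eighth-note quintuplet (5 notes) (five quintuplet eighths span one half) = 4; quarter rest = 2; eighth note = 1.
Altogether 2 + 1 + 1 + 1 + 4 + 2 + 1 = 12 eighth notes.

12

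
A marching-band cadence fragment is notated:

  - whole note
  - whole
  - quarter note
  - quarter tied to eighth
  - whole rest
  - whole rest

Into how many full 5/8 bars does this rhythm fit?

7

One bar of 5/8 = 5 eighth notes.
Each duration in eighth notes: whole note = 8; whole = 8; quarter note = 2; quarter tied to eighth (quarter + eighth) = 3; whole rest = 8; whole rest = 8.
Altogether 8 + 8 + 2 + 3 + 8 + 8 = 37.
37 ÷ 5 = 7 complete bars with 2 left over.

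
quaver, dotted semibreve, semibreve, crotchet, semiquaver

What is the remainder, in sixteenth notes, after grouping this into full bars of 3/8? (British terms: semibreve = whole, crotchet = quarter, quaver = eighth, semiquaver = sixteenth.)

5

One bar of 3/8 = 6 sixteenth notes.
Working in sixteenth notes: quaver = 2; dotted semibreve = 24; semibreve = 16; crotchet = 4; semiquaver = 1.
Altogether 2 + 24 + 16 + 4 + 1 = 47.
47 ÷ 6 = 7 complete bars with 5 sixteenth notes remaining.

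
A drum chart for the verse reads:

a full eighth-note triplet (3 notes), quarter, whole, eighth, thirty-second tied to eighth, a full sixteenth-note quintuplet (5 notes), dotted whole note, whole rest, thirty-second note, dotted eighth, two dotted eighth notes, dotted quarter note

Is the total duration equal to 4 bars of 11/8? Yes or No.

Yes

One bar of 11/8 = 44 thirty-second notes, so 4 bars = 176.
In thirty-second notes: a full eighth-note triplet (3 notes) (three triplet eighths span one quarter) = 8; quarter = 8; whole = 32; eighth = 4; thirty-second tied to eighth (thirty-second + eighth) = 5; a full sixteenth-note quintuplet (5 notes) (five quintuplet sixteenths span one quarter) = 8; dotted whole note = 48; whole rest = 32; thirty-second note = 1; dotted eighth = 6; dotted eighth note = 6; dotted eighth note = 6; dotted quarter note = 12.
Sum: 8 + 8 + 32 + 4 + 5 + 8 + 48 + 32 + 1 + 6 + 6 + 6 + 12 = 176.
176 equals 176, so the answer is Yes.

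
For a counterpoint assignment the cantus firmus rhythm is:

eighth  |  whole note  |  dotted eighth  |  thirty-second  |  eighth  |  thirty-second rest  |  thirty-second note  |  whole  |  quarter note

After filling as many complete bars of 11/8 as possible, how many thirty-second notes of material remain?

One bar of 11/8 = 44 thirty-second notes.
In thirty-second notes: eighth = 4; whole note = 32; dotted eighth = 6; thirty-second = 1; eighth = 4; thirty-second rest = 1; thirty-second note = 1; whole = 32; quarter note = 8.
Total: 4 + 32 + 6 + 1 + 4 + 1 + 1 + 32 + 8 = 89.
89 ÷ 44 = 2 complete bars with 1 thirty-second note remaining.

1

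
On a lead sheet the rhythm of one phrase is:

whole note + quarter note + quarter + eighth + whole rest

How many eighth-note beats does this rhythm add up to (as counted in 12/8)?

21

One eighth-note beat = 2 sixteenth notes.
Working in sixteenth notes: whole note = 16; quarter note = 4; quarter = 4; eighth = 2; whole rest = 16.
Total: 16 + 4 + 4 + 2 + 16 = 42.
42 ÷ 2 = 21 beats.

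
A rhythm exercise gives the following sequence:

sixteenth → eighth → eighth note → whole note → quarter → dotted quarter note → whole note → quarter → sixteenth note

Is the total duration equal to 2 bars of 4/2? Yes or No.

No

One bar of 4/2 = 32 sixteenth notes, so 2 bars = 64.
Each duration in sixteenth notes: sixteenth = 1; eighth = 2; eighth note = 2; whole note = 16; quarter = 4; dotted quarter note = 6; whole note = 16; quarter = 4; sixteenth note = 1.
Sum: 1 + 2 + 2 + 16 + 4 + 6 + 16 + 4 + 1 = 52.
52 falls short of 64, so the answer is No.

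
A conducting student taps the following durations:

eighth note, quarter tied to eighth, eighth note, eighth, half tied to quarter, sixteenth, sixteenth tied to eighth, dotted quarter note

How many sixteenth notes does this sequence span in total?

Working in sixteenth notes: eighth note = 2; quarter tied to eighth (quarter + eighth) = 6; eighth note = 2; eighth = 2; half tied to quarter (half + quarter) = 12; sixteenth = 1; sixteenth tied to eighth (sixteenth + eighth) = 3; dotted quarter note = 6.
Total: 2 + 6 + 2 + 2 + 12 + 1 + 3 + 6 = 34 sixteenth notes.

34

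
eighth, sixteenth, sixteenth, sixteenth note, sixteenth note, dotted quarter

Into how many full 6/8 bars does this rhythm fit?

1

One bar of 6/8 = 12 sixteenth notes.
Express everything in sixteenth notes: eighth = 2; sixteenth = 1; sixteenth = 1; sixteenth note = 1; sixteenth note = 1; dotted quarter = 6.
Altogether 2 + 1 + 1 + 1 + 1 + 6 = 12.
12 ÷ 12 = 1 complete bar with 0 left over.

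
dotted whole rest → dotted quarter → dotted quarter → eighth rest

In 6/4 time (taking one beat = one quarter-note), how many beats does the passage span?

9.5

One quarter-note beat = 2 eighth notes.
Convert each value to eighth notes: dotted whole rest = 12; dotted quarter = 3; dotted quarter = 3; eighth rest = 1.
Altogether 12 + 3 + 3 + 1 = 19.
19 ÷ 2 = 9.5 beats.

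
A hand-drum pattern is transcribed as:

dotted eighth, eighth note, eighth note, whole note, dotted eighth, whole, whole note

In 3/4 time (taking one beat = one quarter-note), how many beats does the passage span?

One quarter-note beat = 4 sixteenth notes.
Working in sixteenth notes: dotted eighth = 3; eighth note = 2; eighth note = 2; whole note = 16; dotted eighth = 3; whole = 16; whole note = 16.
Adding: 3 + 2 + 2 + 16 + 3 + 16 + 16 = 58.
58 ÷ 4 = 14.5 beats.

14.5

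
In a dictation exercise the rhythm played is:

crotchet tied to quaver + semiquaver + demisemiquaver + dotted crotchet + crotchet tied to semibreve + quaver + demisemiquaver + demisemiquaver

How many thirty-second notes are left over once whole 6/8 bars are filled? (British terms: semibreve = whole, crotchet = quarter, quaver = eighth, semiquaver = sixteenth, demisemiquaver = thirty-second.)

1

One bar of 6/8 = 24 thirty-second notes.
Convert each value to thirty-second notes: crotchet tied to quaver (crotchet + quaver) = 12; semiquaver = 2; demisemiquaver = 1; dotted crotchet = 12; crotchet tied to semibreve (crotchet + semibreve) = 40; quaver = 4; demisemiquaver = 1; demisemiquaver = 1.
Sum: 12 + 2 + 1 + 12 + 40 + 4 + 1 + 1 = 73.
73 ÷ 24 = 3 complete bars with 1 thirty-second note remaining.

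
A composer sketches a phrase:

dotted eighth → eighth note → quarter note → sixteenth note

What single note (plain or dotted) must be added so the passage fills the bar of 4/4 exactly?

The bar of 4/4 = 16 sixteenth notes.
In sixteenth notes: dotted eighth = 3; eighth note = 2; quarter note = 4; sixteenth note = 1.
Sum: 3 + 2 + 4 + 1 = 10.
Remaining: 16 − 10 = 6 sixteenth notes, which is a dotted quarter note.

dotted quarter note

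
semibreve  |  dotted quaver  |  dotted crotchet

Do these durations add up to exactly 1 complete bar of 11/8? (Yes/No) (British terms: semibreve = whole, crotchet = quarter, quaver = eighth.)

No

One bar of 11/8 = 22 sixteenth notes.
In sixteenth notes: semibreve = 16; dotted quaver = 3; dotted crotchet = 6.
Adding: 16 + 3 + 6 = 25.
25 exceeds 22, so the answer is No.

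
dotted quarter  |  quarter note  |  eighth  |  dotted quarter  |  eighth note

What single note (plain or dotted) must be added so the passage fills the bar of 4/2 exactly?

The bar of 4/2 = 16 eighth notes.
Express everything in eighth notes: dotted quarter = 3; quarter note = 2; eighth = 1; dotted quarter = 3; eighth note = 1.
Adding: 3 + 2 + 1 + 3 + 1 = 10.
Remaining: 16 − 10 = 6 eighth notes, which is a dotted half note.

dotted half note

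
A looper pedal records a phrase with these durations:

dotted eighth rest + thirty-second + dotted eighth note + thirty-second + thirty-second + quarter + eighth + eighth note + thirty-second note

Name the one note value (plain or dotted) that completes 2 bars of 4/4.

2 bars of 4/4 = 64 thirty-second notes.
Working in thirty-second notes: dotted eighth rest = 6; thirty-second = 1; dotted eighth note = 6; thirty-second = 1; thirty-second = 1; quarter = 8; eighth = 4; eighth note = 4; thirty-second note = 1.
Sum: 6 + 1 + 6 + 1 + 1 + 8 + 4 + 4 + 1 = 32.
Remaining: 64 − 32 = 32 thirty-second notes, which is a whole note.

whole note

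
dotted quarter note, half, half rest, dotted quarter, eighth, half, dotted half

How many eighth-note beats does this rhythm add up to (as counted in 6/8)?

One eighth-note beat = 2 sixteenth notes.
Working in sixteenth notes: dotted quarter note = 6; half = 8; half rest = 8; dotted quarter = 6; eighth = 2; half = 8; dotted half = 12.
Total: 6 + 8 + 8 + 6 + 2 + 8 + 12 = 50.
50 ÷ 2 = 25 beats.

25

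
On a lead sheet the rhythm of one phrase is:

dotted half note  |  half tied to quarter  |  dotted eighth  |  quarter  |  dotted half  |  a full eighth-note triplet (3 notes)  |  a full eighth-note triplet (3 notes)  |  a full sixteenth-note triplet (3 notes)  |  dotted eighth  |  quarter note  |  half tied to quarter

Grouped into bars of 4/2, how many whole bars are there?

2

One bar of 4/2 = 32 sixteenth notes.
Each duration in sixteenth notes: dotted half note = 12; half tied to quarter (half + quarter) = 12; dotted eighth = 3; quarter = 4; dotted half = 12; a full eighth-note triplet (3 notes) (three triplet eighths span one quarter) = 4; a full eighth-note triplet (3 notes) (three triplet eighths span one quarter) = 4; a full sixteenth-note triplet (3 notes) (three triplet sixteenths span one eighth) = 2; dotted eighth = 3; quarter note = 4; half tied to quarter (half + quarter) = 12.
Sum: 12 + 12 + 3 + 4 + 12 + 4 + 4 + 2 + 3 + 4 + 12 = 72.
72 ÷ 32 = 2 complete bars with 8 left over.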